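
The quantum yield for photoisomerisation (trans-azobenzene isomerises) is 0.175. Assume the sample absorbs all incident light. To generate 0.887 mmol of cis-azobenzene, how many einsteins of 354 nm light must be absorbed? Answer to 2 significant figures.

Product: 0.887 mmol = 8.87×10⁻⁴ mol.
Photons that must be absorbed: 8.87×10⁻⁴ / 0.175 = 0.005069 mol.

0.0051 einstein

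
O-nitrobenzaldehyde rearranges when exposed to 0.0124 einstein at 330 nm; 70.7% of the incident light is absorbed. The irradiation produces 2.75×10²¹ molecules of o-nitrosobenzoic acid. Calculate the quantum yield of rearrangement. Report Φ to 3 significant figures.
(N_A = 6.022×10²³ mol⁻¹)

Φ = 0.521

Product: 2.75×10²¹ / 6.022×10²³ = 0.004567 mol.
Photons absorbed: 0.707 × 0.0124 = 0.008767 mol.
Φ = 0.004567 mol / 0.008767 mol photons = 0.521.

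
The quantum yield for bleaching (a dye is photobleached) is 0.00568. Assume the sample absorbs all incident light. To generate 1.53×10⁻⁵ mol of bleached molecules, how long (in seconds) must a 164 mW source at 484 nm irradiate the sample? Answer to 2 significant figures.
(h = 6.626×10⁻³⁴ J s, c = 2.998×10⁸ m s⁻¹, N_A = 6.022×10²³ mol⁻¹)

t ≈ 4100 s

Photons that must be absorbed: 1.53×10⁻⁵ / 0.00568 = 0.002694 mol.
Photon energy: hc/λ = 4.104×10⁻¹⁹ J; per mole, 2.471×10⁵ J mol⁻¹.
Energy required: 0.002694 × 2.471×10⁵ = 665.7 J.
Time: 665.7 J / 0.164 W = 4100 s.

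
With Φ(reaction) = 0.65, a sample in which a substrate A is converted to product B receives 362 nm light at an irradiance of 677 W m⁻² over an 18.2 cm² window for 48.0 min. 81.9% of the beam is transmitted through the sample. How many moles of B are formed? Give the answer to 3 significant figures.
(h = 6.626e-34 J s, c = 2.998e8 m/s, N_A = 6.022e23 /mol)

0.00126 mol

Photon energy at 362 nm: hc/λ = (6.626e-34)(2.998e8)/(362e-9) = 5.487e-19 J.
Energy delivered: (677 W m⁻²)(18.2e-4 m²)(2880 s) = 3549 J.
Photons incident: 3549 / 5.487e-19 = 6.468e21, i.e. 6.468e21/6.022e23 = 0.01074 mol.
Fraction absorbed: 1 − 81.9/100 = 0.1810.
Photons absorbed: 0.1810 × 0.01074 = 0.001944 mol.
Product: Φ × n_abs = 0.65 × 0.001944 = 0.001264 mol.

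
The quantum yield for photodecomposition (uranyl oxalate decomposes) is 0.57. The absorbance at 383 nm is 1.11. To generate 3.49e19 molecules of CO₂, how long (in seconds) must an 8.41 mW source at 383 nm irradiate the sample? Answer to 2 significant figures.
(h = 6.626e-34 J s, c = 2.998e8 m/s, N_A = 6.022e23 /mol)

t ≈ 4100 s

Product: 3.49e19 / 6.022e23 = 5.795e-5 mol.
Photons that must be absorbed: 5.795e-5 / 0.57 = 1.017e-4 mol.
Fraction absorbed: 1 − 10^(−1.11) = 0.9224.
Incident photons needed: 1.017e-4 / 0.9224 = 1.103e-4 mol.
Photon energy: hc/λ = 5.187e-19 J; per mole, 3.124e5 J mol⁻¹.
Energy required: 1.103e-4 × 3.124e5 = 34.46 J.
Time: 34.46 J / 0.00841 W = 4100 s.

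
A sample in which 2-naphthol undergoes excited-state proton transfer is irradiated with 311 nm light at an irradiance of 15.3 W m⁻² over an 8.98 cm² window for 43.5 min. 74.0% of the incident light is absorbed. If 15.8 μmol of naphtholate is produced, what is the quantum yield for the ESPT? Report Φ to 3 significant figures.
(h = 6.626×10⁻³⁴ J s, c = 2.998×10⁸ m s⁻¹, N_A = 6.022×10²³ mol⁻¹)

Product: 15.8 μmol = 1.58×10⁻⁵ mol.
Photon energy at 311 nm: hc/λ = (6.626×10⁻³⁴)(2.998×10⁸)/(311×10⁻⁹) = 6.387×10⁻¹⁹ J.
Energy delivered: (15.3 W m⁻²)(8.98×10⁻⁴ m²)(2610 s) = 35.86 J.
Photons incident: 35.86 / 6.387×10⁻¹⁹ = 5.615×10¹⁹, i.e. 5.615×10¹⁹/6.022×10²³ = 9.324×10⁻⁵ mol.
Photons absorbed: 0.740 × 9.324×10⁻⁵ = 6.900×10⁻⁵ mol.
Φ = 1.58×10⁻⁵ mol / 6.900×10⁻⁵ mol photons = 0.229.

Φ = 0.229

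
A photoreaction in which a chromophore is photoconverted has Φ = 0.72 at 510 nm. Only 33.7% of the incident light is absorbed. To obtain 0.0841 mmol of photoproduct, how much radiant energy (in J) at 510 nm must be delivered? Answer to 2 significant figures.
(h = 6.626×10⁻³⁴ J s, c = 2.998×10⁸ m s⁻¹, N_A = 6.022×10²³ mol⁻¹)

81 J

Product: 0.0841 mmol = 8.41×10⁻⁵ mol.
Photons that must be absorbed: 8.41×10⁻⁵ / 0.72 = 1.168×10⁻⁴ mol.
Incident photons needed: 1.168×10⁻⁴ / 0.337 = 3.466×10⁻⁴ mol.
Photon energy: hc/λ = 3.895×10⁻¹⁹ J; per mole, 2.346×10⁵ J mol⁻¹.
Energy required: 3.466×10⁻⁴ × 2.346×10⁵ = 81 J.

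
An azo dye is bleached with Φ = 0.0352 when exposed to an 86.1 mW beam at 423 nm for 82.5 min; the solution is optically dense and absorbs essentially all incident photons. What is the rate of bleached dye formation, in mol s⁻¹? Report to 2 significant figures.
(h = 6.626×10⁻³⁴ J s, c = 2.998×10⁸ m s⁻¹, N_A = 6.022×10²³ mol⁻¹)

Photon energy at 423 nm: hc/λ = (6.626×10⁻³⁴)(2.998×10⁸)/(423×10⁻⁹) = 4.696×10⁻¹⁹ J.
Energy delivered: (86.1 mW)(4950 s) = 426.2 J.
Photons incident: 426.2 / 4.696×10⁻¹⁹ = 9.076×10²⁰, i.e. 9.076×10²⁰/6.022×10²³ = 0.001507 mol.
Product formed: 0.0352 × 0.001507 = 5.305×10⁻⁵ mol.
Rate: 5.305×10⁻⁵ / 4950 s = 1.1×10⁻⁸ mol s⁻¹.

1.1×10⁻⁸ mol s⁻¹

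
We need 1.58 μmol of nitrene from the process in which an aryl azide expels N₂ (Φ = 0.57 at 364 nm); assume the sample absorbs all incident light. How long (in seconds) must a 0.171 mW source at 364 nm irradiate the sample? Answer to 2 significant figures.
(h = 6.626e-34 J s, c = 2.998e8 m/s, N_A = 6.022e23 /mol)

t ≈ 5300 s

Product: 1.58 μmol = 1.58e-6 mol.
Photons that must be absorbed: 1.58e-6 / 0.57 = 2.772e-6 mol.
Photon energy: hc/λ = 5.457e-19 J; per mole, 3.286e5 J mol⁻¹.
Energy required: 2.772e-6 × 3.286e5 = 0.9109 J.
Time: 0.9109 J / 0.000171 W = 5300 s.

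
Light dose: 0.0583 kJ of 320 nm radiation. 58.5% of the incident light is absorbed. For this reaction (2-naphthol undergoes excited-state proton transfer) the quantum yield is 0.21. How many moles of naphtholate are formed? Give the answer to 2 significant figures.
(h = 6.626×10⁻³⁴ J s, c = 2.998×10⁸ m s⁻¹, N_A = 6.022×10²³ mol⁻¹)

1.9×10⁻⁵ mol

Photon energy at 320 nm: hc/λ = (6.626×10⁻³⁴)(2.998×10⁸)/(320×10⁻⁹) = 6.208×10⁻¹⁹ J.
Incident energy: 0.0583 kJ = 58.3 J.
Photons incident: 58.3 / 6.208×10⁻¹⁹ = 9.391×10¹⁹, i.e. 9.391×10¹⁹/6.022×10²³ = 1.559×10⁻⁴ mol.
Photons absorbed: 0.585 × 1.559×10⁻⁴ = 9.120×10⁻⁵ mol.
Product: Φ × n_abs = 0.21 × 9.120×10⁻⁵ = 1.915×10⁻⁵ mol.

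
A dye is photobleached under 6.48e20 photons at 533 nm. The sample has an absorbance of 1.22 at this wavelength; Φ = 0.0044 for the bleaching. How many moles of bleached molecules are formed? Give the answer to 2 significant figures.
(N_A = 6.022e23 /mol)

Moles of photons: 6.48e20 / 6.022e23 = 0.001076 mol.
Fraction absorbed: 1 − 10^(−1.22) = 0.9397.
Photons absorbed: 0.9397 × 0.001076 = 0.001011 mol.
Product: Φ × n_abs = 0.0044 × 0.001011 = 4.448e-6 mol.

4.4e-6 mol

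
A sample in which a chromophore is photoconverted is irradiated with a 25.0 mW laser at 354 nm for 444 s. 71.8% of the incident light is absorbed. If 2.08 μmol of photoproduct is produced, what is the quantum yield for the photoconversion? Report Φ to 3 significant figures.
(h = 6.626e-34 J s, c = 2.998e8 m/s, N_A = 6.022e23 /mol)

Φ = 0.0882

Product: 2.08 μmol = 2.08e-6 mol.
Photon energy at 354 nm: hc/λ = (6.626e-34)(2.998e8)/(354e-9) = 5.612e-19 J.
Energy delivered: (25.0 mW)(444 s) = 11.10 J.
Photons incident: 11.10 / 5.612e-19 = 1.978e19, i.e. 1.978e19/6.022e23 = 3.285e-5 mol.
Photons absorbed: 0.718 × 3.285e-5 = 2.359e-5 mol.
Φ = 2.08e-6 mol / 2.359e-5 mol photons = 0.0882.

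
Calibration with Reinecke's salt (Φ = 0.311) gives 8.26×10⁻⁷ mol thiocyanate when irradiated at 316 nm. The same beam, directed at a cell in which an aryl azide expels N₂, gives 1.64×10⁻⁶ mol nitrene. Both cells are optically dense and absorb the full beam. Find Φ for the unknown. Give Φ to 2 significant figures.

Φ = 0.62

Photons absorbed by the actinometer: 8.26×10⁻⁷ / 0.311 = 2.656×10⁻⁶ mol.
Φ(unknown) = 1.64×10⁻⁶ / 2.656×10⁻⁶ = 0.62.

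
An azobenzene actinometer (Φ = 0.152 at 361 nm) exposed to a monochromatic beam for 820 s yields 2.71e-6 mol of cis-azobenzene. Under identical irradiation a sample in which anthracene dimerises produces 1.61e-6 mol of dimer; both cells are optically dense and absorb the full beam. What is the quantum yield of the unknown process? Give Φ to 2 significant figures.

Photons absorbed by the actinometer: 2.71e-6 / 0.152 = 1.783e-5 mol.
Φ(unknown) = 1.61e-6 / 1.783e-5 = 0.090.

Φ = 0.090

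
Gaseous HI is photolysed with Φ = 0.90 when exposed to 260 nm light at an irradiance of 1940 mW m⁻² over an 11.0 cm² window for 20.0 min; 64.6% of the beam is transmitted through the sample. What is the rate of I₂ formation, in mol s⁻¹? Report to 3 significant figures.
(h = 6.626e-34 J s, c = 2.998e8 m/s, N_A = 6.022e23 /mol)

Photon energy at 260 nm: hc/λ = (6.626e-34)(2.998e8)/(260e-9) = 7.640e-19 J.
Energy delivered: (1940 mW m⁻²)(11.0e-4 m²)(1200 s) = 2.561 J.
Photons incident: 2.561 / 7.640e-19 = 3.352e18, i.e. 3.352e18/6.022e23 = 5.566e-6 mol.
Fraction absorbed: 1 − 64.6/100 = 0.3540.
Photons absorbed: 0.3540 × 5.566e-6 = 1.970e-6 mol.
Product formed: 0.90 × 1.970e-6 = 1.773e-6 mol.
Rate: 1.773e-6 / 1200 s = 1.48e-9 mol s⁻¹.

1.48e-9 mol s⁻¹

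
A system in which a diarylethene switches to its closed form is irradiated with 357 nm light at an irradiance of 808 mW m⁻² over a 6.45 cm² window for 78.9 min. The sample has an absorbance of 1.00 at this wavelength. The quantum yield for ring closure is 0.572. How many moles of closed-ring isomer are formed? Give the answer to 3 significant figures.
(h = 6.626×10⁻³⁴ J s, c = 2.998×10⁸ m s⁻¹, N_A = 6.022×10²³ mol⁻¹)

3.79×10⁻⁶ mol

Photon energy at 357 nm: hc/λ = (6.626×10⁻³⁴)(2.998×10⁸)/(357×10⁻⁹) = 5.564×10⁻¹⁹ J.
Energy delivered: (808 mW m⁻²)(6.45×10⁻⁴ m²)(4734 s) = 2.467 J.
Photons incident: 2.467 / 5.564×10⁻¹⁹ = 4.434×10¹⁸, i.e. 4.434×10¹⁸/6.022×10²³ = 7.363×10⁻⁶ mol.
Fraction absorbed: 1 − 10^(−1.00) = 0.9000.
Photons absorbed: 0.9000 × 7.363×10⁻⁶ = 6.627×10⁻⁶ mol.
Product: Φ × n_abs = 0.572 × 6.627×10⁻⁶ = 3.791×10⁻⁶ mol.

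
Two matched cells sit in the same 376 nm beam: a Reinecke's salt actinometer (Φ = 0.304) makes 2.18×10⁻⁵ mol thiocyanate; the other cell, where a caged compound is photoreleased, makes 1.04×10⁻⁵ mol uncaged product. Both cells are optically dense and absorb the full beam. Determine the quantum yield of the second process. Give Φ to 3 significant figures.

Φ = 0.145

Photons absorbed by the actinometer: 2.18×10⁻⁵ / 0.304 = 7.171×10⁻⁵ mol.
Φ(unknown) = 1.04×10⁻⁵ / 7.171×10⁻⁵ = 0.145.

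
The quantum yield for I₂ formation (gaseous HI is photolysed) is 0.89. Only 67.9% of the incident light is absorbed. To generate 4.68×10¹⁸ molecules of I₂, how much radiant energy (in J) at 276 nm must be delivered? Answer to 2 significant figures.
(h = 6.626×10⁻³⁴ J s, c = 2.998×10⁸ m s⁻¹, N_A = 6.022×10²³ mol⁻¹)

Product: 4.68×10¹⁸ / 6.022×10²³ = 7.772×10⁻⁶ mol.
Photons that must be absorbed: 7.772×10⁻⁶ / 0.89 = 8.733×10⁻⁶ mol.
Incident photons needed: 8.733×10⁻⁶ / 0.679 = 1.286×10⁻⁵ mol.
Photon energy: hc/λ = 7.197×10⁻¹⁹ J; per mole, 4.334×10⁵ J mol⁻¹.
Energy required: 1.286×10⁻⁵ × 4.334×10⁵ = 5.6 J.

5.6 J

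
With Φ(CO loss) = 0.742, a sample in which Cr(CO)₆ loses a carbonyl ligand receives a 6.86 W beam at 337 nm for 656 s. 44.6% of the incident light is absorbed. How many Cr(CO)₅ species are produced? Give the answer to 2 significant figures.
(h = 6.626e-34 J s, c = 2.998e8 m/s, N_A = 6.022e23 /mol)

2.5e21 species

Photon energy at 337 nm: hc/λ = (6.626e-34)(2.998e8)/(337e-9) = 5.895e-19 J.
Energy delivered: (6.86 W)(656 s) = 4500 J.
Photons incident: 4500 / 5.895e-19 = 7.634e21, i.e. 7.634e21/6.022e23 = 0.01268 mol.
Photons absorbed: 0.446 × 0.01268 = 0.005655 mol.
Product: Φ × n_abs = 0.742 × 0.005655 = 0.004196 mol.
As a count: 0.004196 × 6.022e23 = 2.5e21.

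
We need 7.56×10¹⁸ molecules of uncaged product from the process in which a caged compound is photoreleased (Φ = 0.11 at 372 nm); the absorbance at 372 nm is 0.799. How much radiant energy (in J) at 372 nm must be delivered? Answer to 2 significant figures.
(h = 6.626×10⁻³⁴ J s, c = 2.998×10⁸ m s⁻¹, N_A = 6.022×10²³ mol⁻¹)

44 J

Product: 7.56×10¹⁸ / 6.022×10²³ = 1.255×10⁻⁵ mol.
Photons that must be absorbed: 1.255×10⁻⁵ / 0.11 = 1.141×10⁻⁴ mol.
Fraction absorbed: 1 − 10^(−0.799) = 0.8411.
Incident photons needed: 1.141×10⁻⁴ / 0.8411 = 1.357×10⁻⁴ mol.
Photon energy: hc/λ = 5.340×10⁻¹⁹ J; per mole, 3.216×10⁵ J mol⁻¹.
Energy required: 1.357×10⁻⁴ × 3.216×10⁵ = 44 J.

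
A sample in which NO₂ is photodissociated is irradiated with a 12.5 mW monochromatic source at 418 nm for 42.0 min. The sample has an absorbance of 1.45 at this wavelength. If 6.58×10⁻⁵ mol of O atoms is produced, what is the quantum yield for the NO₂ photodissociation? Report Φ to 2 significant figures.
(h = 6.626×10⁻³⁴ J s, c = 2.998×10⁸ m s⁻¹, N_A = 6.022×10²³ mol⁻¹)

Photon energy at 418 nm: hc/λ = (6.626×10⁻³⁴)(2.998×10⁸)/(418×10⁻⁹) = 4.752×10⁻¹⁹ J.
Energy delivered: (12.5 mW)(2520 s) = 31.50 J.
Photons incident: 31.50 / 4.752×10⁻¹⁹ = 6.629×10¹⁹, i.e. 6.629×10¹⁹/6.022×10²³ = 1.101×10⁻⁴ mol.
Fraction absorbed: 1 − 10^(−1.45) = 0.9645.
Photons absorbed: 0.9645 × 1.101×10⁻⁴ = 1.062×10⁻⁴ mol.
Φ = 6.58×10⁻⁵ mol / 1.062×10⁻⁴ mol photons = 0.62.

Φ = 0.62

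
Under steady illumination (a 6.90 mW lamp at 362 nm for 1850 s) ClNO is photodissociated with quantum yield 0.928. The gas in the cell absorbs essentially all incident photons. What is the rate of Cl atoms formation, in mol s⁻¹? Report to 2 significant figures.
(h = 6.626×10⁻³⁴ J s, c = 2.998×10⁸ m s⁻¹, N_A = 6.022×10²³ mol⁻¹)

1.9×10⁻⁸ mol s⁻¹

Photon energy at 362 nm: hc/λ = (6.626×10⁻³⁴)(2.998×10⁸)/(362×10⁻⁹) = 5.487×10⁻¹⁹ J.
Energy delivered: (6.90 mW)(1850 s) = 12.77 J.
Photons incident: 12.77 / 5.487×10⁻¹⁹ = 2.327×10¹⁹, i.e. 2.327×10¹⁹/6.022×10²³ = 3.864×10⁻⁵ mol.
Product formed: 0.928 × 3.864×10⁻⁵ = 3.586×10⁻⁵ mol.
Rate: 3.586×10⁻⁵ / 1850 s = 1.9×10⁻⁸ mol s⁻¹.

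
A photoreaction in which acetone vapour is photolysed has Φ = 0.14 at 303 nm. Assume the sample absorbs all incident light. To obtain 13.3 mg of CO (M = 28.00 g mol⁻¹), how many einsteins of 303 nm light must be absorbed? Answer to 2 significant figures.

Product: 13.3 mg / 28.00 g mol⁻¹ = 4.750×10⁻⁴ mol.
Photons that must be absorbed: 4.750×10⁻⁴ / 0.14 = 0.003393 mol.

0.0034 einstein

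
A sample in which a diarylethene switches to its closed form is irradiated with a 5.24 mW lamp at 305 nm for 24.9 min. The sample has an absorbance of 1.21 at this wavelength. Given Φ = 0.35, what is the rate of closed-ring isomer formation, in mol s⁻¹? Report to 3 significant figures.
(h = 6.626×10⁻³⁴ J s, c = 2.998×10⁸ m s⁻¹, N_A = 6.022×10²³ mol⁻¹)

4.39×10⁻⁹ mol s⁻¹

Photon energy at 305 nm: hc/λ = (6.626×10⁻³⁴)(2.998×10⁸)/(305×10⁻⁹) = 6.513×10⁻¹⁹ J.
Energy delivered: (5.24 mW)(1494 s) = 7.829 J.
Photons incident: 7.829 / 6.513×10⁻¹⁹ = 1.202×10¹⁹, i.e. 1.202×10¹⁹/6.022×10²³ = 1.996×10⁻⁵ mol.
Fraction absorbed: 1 − 10^(−1.21) = 0.9383.
Photons absorbed: 0.9383 × 1.996×10⁻⁵ = 1.873×10⁻⁵ mol.
Product formed: 0.35 × 1.873×10⁻⁵ = 6.555×10⁻⁶ mol.
Rate: 6.555×10⁻⁶ / 1494 s = 4.39×10⁻⁹ mol s⁻¹.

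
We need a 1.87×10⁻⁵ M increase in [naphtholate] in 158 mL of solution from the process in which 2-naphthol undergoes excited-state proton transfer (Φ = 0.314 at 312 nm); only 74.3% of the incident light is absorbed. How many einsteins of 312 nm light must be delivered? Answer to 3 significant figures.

1.27×10⁻⁵ einstein

Product: (1.87×10⁻⁵ M)(0.158 L) = 2.955×10⁻⁶ mol.
Photons that must be absorbed: 2.955×10⁻⁶ / 0.314 = 9.411×10⁻⁶ mol.
Incident photons needed: 9.411×10⁻⁶ / 0.743 = 1.267×10⁻⁵ mol.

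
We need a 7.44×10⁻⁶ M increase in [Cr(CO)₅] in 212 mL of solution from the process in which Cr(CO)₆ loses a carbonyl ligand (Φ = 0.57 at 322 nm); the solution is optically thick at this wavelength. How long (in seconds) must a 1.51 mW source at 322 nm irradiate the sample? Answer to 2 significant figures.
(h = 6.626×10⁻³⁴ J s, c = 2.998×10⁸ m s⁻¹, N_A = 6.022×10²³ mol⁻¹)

Product: (7.44×10⁻⁶ M)(0.212 L) = 1.577×10⁻⁶ mol.
Photons that must be absorbed: 1.577×10⁻⁶ / 0.57 = 2.767×10⁻⁶ mol.
Photon energy: hc/λ = 6.169×10⁻¹⁹ J; per mole, 3.715×10⁵ J mol⁻¹.
Energy required: 2.767×10⁻⁶ × 3.715×10⁵ = 1.028 J.
Time: 1.028 J / 0.00151 W = 680 s.

t ≈ 680 s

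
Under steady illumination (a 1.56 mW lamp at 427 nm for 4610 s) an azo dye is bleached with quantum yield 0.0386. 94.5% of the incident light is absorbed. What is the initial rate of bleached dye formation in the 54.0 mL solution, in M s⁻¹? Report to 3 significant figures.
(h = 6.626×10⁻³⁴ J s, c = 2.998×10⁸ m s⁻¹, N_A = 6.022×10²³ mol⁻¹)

3.76×10⁻⁹ M s⁻¹

Photon energy at 427 nm: hc/λ = (6.626×10⁻³⁴)(2.998×10⁸)/(427×10⁻⁹) = 4.652×10⁻¹⁹ J.
Energy delivered: (1.56 mW)(4610 s) = 7.192 J.
Photons incident: 7.192 / 4.652×10⁻¹⁹ = 1.546×10¹⁹, i.e. 1.546×10¹⁹/6.022×10²³ = 2.567×10⁻⁵ mol.
Photons absorbed: 0.945 × 2.567×10⁻⁵ = 2.426×10⁻⁵ mol.
Product formed: 0.0386 × 2.426×10⁻⁵ = 9.364×10⁻⁷ mol.
Rate: 9.364×10⁻⁷ mol / (4610 s × 0.054 L) = 3.76×10⁻⁹ M s⁻¹.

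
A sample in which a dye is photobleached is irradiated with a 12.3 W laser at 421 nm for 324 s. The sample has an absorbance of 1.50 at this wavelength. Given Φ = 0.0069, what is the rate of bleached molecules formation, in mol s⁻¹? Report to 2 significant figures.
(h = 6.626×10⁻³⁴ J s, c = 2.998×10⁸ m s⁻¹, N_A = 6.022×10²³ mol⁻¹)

2.9×10⁻⁷ mol s⁻¹

Photon energy at 421 nm: hc/λ = (6.626×10⁻³⁴)(2.998×10⁸)/(421×10⁻⁹) = 4.718×10⁻¹⁹ J.
Energy delivered: (12.3 W)(324 s) = 3985 J.
Photons incident: 3985 / 4.718×10⁻¹⁹ = 8.446×10²¹, i.e. 8.446×10²¹/6.022×10²³ = 0.01403 mol.
Fraction absorbed: 1 − 10^(−1.50) = 0.9684.
Photons absorbed: 0.9684 × 0.01403 = 0.01359 mol.
Product formed: 0.0069 × 0.01359 = 9.377×10⁻⁵ mol.
Rate: 9.377×10⁻⁵ / 324 s = 2.9×10⁻⁷ mol s⁻¹.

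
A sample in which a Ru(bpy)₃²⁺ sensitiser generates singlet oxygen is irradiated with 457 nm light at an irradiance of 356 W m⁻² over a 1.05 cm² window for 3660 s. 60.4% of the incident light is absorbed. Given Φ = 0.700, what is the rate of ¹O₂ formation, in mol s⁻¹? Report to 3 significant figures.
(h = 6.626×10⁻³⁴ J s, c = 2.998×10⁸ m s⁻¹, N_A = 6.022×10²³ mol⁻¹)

Photon energy at 457 nm: hc/λ = (6.626×10⁻³⁴)(2.998×10⁸)/(457×10⁻⁹) = 4.347×10⁻¹⁹ J.
Energy delivered: (356 W m⁻²)(1.05×10⁻⁴ m²)(3660 s) = 136.8 J.
Photons incident: 136.8 / 4.347×10⁻¹⁹ = 3.147×10²⁰, i.e. 3.147×10²⁰/6.022×10²³ = 5.226×10⁻⁴ mol.
Photons absorbed: 0.604 × 5.226×10⁻⁴ = 3.157×10⁻⁴ mol.
Product formed: 0.700 × 3.157×10⁻⁴ = 2.210×10⁻⁴ mol.
Rate: 2.210×10⁻⁴ / 3660 s = 6.04×10⁻⁸ mol s⁻¹.

6.04×10⁻⁸ mol s⁻¹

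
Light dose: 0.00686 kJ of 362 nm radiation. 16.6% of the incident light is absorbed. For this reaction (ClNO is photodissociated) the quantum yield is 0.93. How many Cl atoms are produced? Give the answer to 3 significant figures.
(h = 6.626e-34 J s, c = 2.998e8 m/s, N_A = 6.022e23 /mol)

Photon energy at 362 nm: hc/λ = (6.626e-34)(2.998e8)/(362e-9) = 5.487e-19 J.
Incident energy: 0.00686 kJ = 6.86 J.
Photons incident: 6.86 / 5.487e-19 = 1.250e19, i.e. 1.250e19/6.022e23 = 2.076e-5 mol.
Photons absorbed: 0.166 × 2.076e-5 = 3.446e-6 mol.
Product: Φ × n_abs = 0.93 × 3.446e-6 = 3.205e-6 mol.
As a count: 3.205e-6 × 6.022e23 = 1.93e18.

1.93e18 atoms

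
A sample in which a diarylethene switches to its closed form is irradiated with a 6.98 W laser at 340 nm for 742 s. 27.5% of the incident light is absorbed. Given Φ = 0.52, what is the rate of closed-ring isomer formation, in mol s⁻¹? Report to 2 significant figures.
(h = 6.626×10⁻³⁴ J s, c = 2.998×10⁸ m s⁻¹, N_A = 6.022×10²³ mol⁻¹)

Photon energy at 340 nm: hc/λ = (6.626×10⁻³⁴)(2.998×10⁸)/(340×10⁻⁹) = 5.843×10⁻¹⁹ J.
Energy delivered: (6.98 W)(742 s) = 5179 J.
Photons incident: 5179 / 5.843×10⁻¹⁹ = 8.864×10²¹, i.e. 8.864×10²¹/6.022×10²³ = 0.01472 mol.
Photons absorbed: 0.275 × 0.01472 = 0.004048 mol.
Product formed: 0.52 × 0.004048 = 0.002105 mol.
Rate: 0.002105 / 742 s = 2.8×10⁻⁶ mol s⁻¹.

2.8×10⁻⁶ mol s⁻¹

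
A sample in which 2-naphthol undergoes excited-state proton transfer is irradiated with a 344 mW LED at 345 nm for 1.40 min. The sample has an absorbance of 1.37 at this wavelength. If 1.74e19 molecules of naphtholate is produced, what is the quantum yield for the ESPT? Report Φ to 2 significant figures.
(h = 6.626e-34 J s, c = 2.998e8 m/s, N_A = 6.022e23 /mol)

Product: 1.74e19 / 6.022e23 = 2.889e-5 mol.
Photon energy at 345 nm: hc/λ = (6.626e-34)(2.998e8)/(345e-9) = 5.758e-19 J.
Energy delivered: (344 mW)(84 s) = 28.90 J.
Photons incident: 28.90 / 5.758e-19 = 5.019e19, i.e. 5.019e19/6.022e23 = 8.334e-5 mol.
Fraction absorbed: 1 − 10^(−1.37) = 0.9573.
Photons absorbed: 0.9573 × 8.334e-5 = 7.978e-5 mol.
Φ = 2.889e-5 mol / 7.978e-5 mol photons = 0.36.

Φ = 0.36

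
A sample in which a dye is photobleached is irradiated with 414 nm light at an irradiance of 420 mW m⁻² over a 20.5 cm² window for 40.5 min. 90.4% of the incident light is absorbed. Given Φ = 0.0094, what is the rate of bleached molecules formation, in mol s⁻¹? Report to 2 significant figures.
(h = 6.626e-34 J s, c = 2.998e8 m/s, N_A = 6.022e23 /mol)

2.5e-11 mol s⁻¹

Photon energy at 414 nm: hc/λ = (6.626e-34)(2.998e8)/(414e-9) = 4.798e-19 J.
Energy delivered: (420 mW m⁻²)(20.5e-4 m²)(2430 s) = 2.092 J.
Photons incident: 2.092 / 4.798e-19 = 4.360e18, i.e. 4.360e18/6.022e23 = 7.240e-6 mol.
Photons absorbed: 0.904 × 7.240e-6 = 6.545e-6 mol.
Product formed: 0.0094 × 6.545e-6 = 6.152e-8 mol.
Rate: 6.152e-8 / 2430 s = 2.5e-11 mol s⁻¹.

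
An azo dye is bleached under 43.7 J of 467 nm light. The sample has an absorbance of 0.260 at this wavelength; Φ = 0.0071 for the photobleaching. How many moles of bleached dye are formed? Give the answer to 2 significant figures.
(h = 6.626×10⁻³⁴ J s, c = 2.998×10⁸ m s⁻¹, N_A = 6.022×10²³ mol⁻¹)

Photon energy at 467 nm: hc/λ = (6.626×10⁻³⁴)(2.998×10⁸)/(467×10⁻⁹) = 4.254×10⁻¹⁹ J.
Photons incident: 43.7 / 4.254×10⁻¹⁹ = 1.027×10²⁰, i.e. 1.027×10²⁰/6.022×10²³ = 1.705×10⁻⁴ mol.
Fraction absorbed: 1 − 10^(−0.260) = 0.4505.
Photons absorbed: 0.4505 × 1.705×10⁻⁴ = 7.681×10⁻⁵ mol.
Product: Φ × n_abs = 0.0071 × 7.681×10⁻⁵ = 5.454×10⁻⁷ mol.

5.5×10⁻⁷ mol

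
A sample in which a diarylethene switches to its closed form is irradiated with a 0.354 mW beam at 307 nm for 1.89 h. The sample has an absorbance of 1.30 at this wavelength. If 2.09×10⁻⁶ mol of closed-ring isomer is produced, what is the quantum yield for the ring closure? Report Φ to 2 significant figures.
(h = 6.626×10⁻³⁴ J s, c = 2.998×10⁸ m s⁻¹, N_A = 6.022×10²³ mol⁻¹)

Φ = 0.36

Photon energy at 307 nm: hc/λ = (6.626×10⁻³⁴)(2.998×10⁸)/(307×10⁻⁹) = 6.471×10⁻¹⁹ J.
Energy delivered: (0.354 mW)(6804 s) = 2.409 J.
Photons incident: 2.409 / 6.471×10⁻¹⁹ = 3.723×10¹⁸, i.e. 3.723×10¹⁸/6.022×10²³ = 6.182×10⁻⁶ mol.
Fraction absorbed: 1 − 10^(−1.30) = 0.9499.
Photons absorbed: 0.9499 × 6.182×10⁻⁶ = 5.872×10⁻⁶ mol.
Φ = 2.09×10⁻⁶ mol / 5.872×10⁻⁶ mol photons = 0.36.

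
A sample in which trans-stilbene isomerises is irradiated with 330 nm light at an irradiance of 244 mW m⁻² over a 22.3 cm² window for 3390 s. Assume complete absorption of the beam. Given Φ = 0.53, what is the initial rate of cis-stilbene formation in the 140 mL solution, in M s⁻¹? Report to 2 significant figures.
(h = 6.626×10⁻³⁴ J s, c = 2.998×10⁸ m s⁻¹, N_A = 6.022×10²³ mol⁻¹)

Photon energy at 330 nm: hc/λ = (6.626×10⁻³⁴)(2.998×10⁸)/(330×10⁻⁹) = 6.020×10⁻¹⁹ J.
Energy delivered: (244 mW m⁻²)(22.3×10⁻⁴ m²)(3390 s) = 1.845 J.
Photons incident: 1.845 / 6.020×10⁻¹⁹ = 3.065×10¹⁸, i.e. 3.065×10¹⁸/6.022×10²³ = 5.090×10⁻⁶ mol.
Product formed: 0.53 × 5.090×10⁻⁶ = 2.698×10⁻⁶ mol.
Rate: 2.698×10⁻⁶ mol / (3390 s × 0.14 L) = 5.7×10⁻⁹ M s⁻¹.

5.7×10⁻⁹ M s⁻¹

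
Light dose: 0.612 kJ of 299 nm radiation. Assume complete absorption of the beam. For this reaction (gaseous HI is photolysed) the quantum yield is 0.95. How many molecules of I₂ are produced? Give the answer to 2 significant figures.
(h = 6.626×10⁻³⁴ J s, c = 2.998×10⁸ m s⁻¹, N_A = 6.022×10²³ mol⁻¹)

8.8×10²⁰ molecules

Photon energy at 299 nm: hc/λ = (6.626×10⁻³⁴)(2.998×10⁸)/(299×10⁻⁹) = 6.644×10⁻¹⁹ J.
Incident energy: 0.612 kJ = 612 J.
Photons incident: 612 / 6.644×10⁻¹⁹ = 9.211×10²⁰, i.e. 9.211×10²⁰/6.022×10²³ = 0.001530 mol.
Product: Φ × n_abs = 0.95 × 0.001530 = 0.001454 mol.
As a count: 0.001454 × 6.022×10²³ = 8.8×10²⁰.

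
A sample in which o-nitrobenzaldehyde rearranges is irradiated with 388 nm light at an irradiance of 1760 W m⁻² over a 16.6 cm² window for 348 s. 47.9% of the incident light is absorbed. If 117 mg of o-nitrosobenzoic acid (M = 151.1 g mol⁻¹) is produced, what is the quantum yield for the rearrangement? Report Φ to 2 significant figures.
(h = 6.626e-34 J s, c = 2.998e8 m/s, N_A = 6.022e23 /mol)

Φ = 0.49

Product: 117 mg / 151.1 g mol⁻¹ = 7.743e-4 mol.
Photon energy at 388 nm: hc/λ = (6.626e-34)(2.998e8)/(388e-9) = 5.120e-19 J.
Energy delivered: (1760 W m⁻²)(16.6e-4 m²)(348 s) = 1017 J.
Photons incident: 1017 / 5.120e-19 = 1.986e21, i.e. 1.986e21/6.022e23 = 0.003298 mol.
Photons absorbed: 0.479 × 0.003298 = 0.001580 mol.
Φ = 7.743e-4 mol / 0.001580 mol photons = 0.49.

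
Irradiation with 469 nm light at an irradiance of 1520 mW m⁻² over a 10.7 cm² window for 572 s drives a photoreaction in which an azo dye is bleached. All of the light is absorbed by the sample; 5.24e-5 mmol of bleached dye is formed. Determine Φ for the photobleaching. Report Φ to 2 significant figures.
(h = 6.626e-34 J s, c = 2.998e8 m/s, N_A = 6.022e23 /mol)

Φ = 0.014

Product: 5.24e-5 mmol = 5.24e-8 mol.
Photon energy at 469 nm: hc/λ = (6.626e-34)(2.998e8)/(469e-9) = 4.236e-19 J.
Energy delivered: (1520 mW m⁻²)(10.7e-4 m²)(572 s) = 0.9303 J.
Photons incident: 0.9303 / 4.236e-19 = 2.196e18, i.e. 2.196e18/6.022e23 = 3.647e-6 mol.
Φ = 5.24e-8 mol / 3.647e-6 mol photons = 0.014.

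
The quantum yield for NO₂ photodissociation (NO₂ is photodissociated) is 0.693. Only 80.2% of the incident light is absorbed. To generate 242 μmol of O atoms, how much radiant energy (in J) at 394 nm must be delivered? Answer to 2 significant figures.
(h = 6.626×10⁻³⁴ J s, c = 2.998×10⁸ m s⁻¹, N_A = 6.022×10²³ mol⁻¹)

130 J

Product: 242 μmol = 2.42×10⁻⁴ mol.
Photons that must be absorbed: 2.42×10⁻⁴ / 0.693 = 3.492×10⁻⁴ mol.
Incident photons needed: 3.492×10⁻⁴ / 0.802 = 4.354×10⁻⁴ mol.
Photon energy: hc/λ = 5.042×10⁻¹⁹ J; per mole, 3.036×10⁵ J mol⁻¹.
Energy required: 4.354×10⁻⁴ × 3.036×10⁵ = 130 J.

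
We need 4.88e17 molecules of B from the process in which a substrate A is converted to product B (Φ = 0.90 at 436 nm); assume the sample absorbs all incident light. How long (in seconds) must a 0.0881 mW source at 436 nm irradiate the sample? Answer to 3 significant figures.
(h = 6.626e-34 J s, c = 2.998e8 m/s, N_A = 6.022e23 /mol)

t ≈ 2800 s

Product: 4.88e17 / 6.022e23 = 8.104e-7 mol.
Photons that must be absorbed: 8.104e-7 / 0.90 = 9.004e-7 mol.
Photon energy: hc/λ = 4.556e-19 J; per mole, 2.744e5 J mol⁻¹.
Energy required: 9.004e-7 × 2.744e5 = 0.2471 J.
Time: 0.2471 J / 8.81e-05 W = 2800 s.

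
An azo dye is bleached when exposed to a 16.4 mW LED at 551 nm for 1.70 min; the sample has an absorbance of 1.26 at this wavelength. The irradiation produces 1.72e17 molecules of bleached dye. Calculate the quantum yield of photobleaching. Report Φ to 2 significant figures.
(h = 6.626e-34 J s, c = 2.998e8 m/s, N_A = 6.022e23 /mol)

Product: 1.72e17 / 6.022e23 = 2.856e-7 mol.
Photon energy at 551 nm: hc/λ = (6.626e-34)(2.998e8)/(551e-9) = 3.605e-19 J.
Energy delivered: (16.4 mW)(102 s) = 1.673 J.
Photons incident: 1.673 / 3.605e-19 = 4.641e18, i.e. 4.641e18/6.022e23 = 7.707e-6 mol.
Fraction absorbed: 1 − 10^(−1.26) = 0.9450.
Photons absorbed: 0.9450 × 7.707e-6 = 7.283e-6 mol.
Φ = 2.856e-7 mol / 7.283e-6 mol photons = 0.039.

Φ = 0.039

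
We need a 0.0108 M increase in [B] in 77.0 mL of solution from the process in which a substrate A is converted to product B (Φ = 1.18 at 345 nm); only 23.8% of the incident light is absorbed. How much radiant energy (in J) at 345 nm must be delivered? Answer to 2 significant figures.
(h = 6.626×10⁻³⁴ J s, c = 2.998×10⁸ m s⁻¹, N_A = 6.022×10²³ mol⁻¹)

Product: (0.0108 M)(0.077 L) = 8.316×10⁻⁴ mol.
Photons that must be absorbed: 8.316×10⁻⁴ / 1.18 = 7.047×10⁻⁴ mol.
Incident photons needed: 7.047×10⁻⁴ / 0.238 = 0.002961 mol.
Photon energy: hc/λ = 5.758×10⁻¹⁹ J; per mole, 3.467×10⁵ J mol⁻¹.
Energy required: 0.002961 × 3.467×10⁵ = 1000 J.

1000 J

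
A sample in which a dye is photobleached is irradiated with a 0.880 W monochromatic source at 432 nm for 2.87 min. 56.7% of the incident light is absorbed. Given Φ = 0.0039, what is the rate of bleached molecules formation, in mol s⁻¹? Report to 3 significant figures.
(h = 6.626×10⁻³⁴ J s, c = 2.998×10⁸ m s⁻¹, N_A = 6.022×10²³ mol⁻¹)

7.03×10⁻⁹ mol s⁻¹

Photon energy at 432 nm: hc/λ = (6.626×10⁻³⁴)(2.998×10⁸)/(432×10⁻⁹) = 4.598×10⁻¹⁹ J.
Energy delivered: (0.880 W)(172.2 s) = 151.5 J.
Photons incident: 151.5 / 4.598×10⁻¹⁹ = 3.295×10²⁰, i.e. 3.295×10²⁰/6.022×10²³ = 5.472×10⁻⁴ mol.
Photons absorbed: 0.567 × 5.472×10⁻⁴ = 3.103×10⁻⁴ mol.
Product formed: 0.0039 × 3.103×10⁻⁴ = 1.210×10⁻⁶ mol.
Rate: 1.210×10⁻⁶ / 172.2 s = 7.03×10⁻⁹ mol s⁻¹.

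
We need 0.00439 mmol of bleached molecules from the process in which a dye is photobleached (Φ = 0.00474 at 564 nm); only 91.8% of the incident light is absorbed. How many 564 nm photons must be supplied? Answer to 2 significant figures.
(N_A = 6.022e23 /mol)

6.1e20 photons

Product: 0.00439 mmol = 4.39e-6 mol.
Photons that must be absorbed: 4.39e-6 / 0.00474 = 9.262e-4 mol.
Incident photons needed: 9.262e-4 / 0.918 = 0.001009 mol.
Photon count: 0.001009 × 6.022e23 = 6.1e20.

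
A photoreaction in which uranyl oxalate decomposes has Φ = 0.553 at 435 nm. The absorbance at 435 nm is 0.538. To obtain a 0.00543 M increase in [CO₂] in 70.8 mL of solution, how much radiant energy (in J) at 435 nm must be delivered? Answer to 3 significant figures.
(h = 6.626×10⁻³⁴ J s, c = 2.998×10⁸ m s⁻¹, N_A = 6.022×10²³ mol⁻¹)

269 J

Product: (0.00543 M)(0.0708 L) = 3.844×10⁻⁴ mol.
Photons that must be absorbed: 3.844×10⁻⁴ / 0.553 = 6.951×10⁻⁴ mol.
Fraction absorbed: 1 − 10^(−0.538) = 0.7103.
Incident photons needed: 6.951×10⁻⁴ / 0.7103 = 9.786×10⁻⁴ mol.
Photon energy: hc/λ = 4.567×10⁻¹⁹ J; per mole, 2.750×10⁵ J mol⁻¹.
Energy required: 9.786×10⁻⁴ × 2.750×10⁵ = 269 J.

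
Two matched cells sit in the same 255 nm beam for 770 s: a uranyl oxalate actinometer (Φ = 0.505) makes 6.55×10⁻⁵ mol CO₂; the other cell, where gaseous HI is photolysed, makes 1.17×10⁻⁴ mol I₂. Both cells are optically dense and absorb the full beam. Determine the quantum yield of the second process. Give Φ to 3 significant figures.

Φ = 0.902

Photons absorbed by the actinometer: 6.55×10⁻⁵ / 0.505 = 1.297×10⁻⁴ mol.
Φ(unknown) = 1.17×10⁻⁴ / 1.297×10⁻⁴ = 0.902.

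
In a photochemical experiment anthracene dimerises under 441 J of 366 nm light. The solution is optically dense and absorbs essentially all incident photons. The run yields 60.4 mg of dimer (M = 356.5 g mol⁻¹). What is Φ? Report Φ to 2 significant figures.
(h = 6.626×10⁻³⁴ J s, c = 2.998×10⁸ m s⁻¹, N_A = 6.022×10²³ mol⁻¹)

Φ = 0.13

Product: 60.4 mg / 356.5 g mol⁻¹ = 1.694×10⁻⁴ mol.
Photon energy at 366 nm: hc/λ = (6.626×10⁻³⁴)(2.998×10⁸)/(366×10⁻⁹) = 5.428×10⁻¹⁹ J.
Photons incident: 441 / 5.428×10⁻¹⁹ = 8.125×10²⁰, i.e. 8.125×10²⁰/6.022×10²³ = 0.001349 mol.
Φ = 1.694×10⁻⁴ mol / 0.001349 mol photons = 0.13.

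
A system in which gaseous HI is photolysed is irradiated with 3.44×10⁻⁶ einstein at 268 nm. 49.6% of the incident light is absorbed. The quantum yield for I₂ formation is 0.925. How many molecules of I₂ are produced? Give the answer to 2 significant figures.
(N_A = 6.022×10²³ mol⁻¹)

9.5×10¹⁷ molecules

Photons absorbed: 0.496 × 3.44×10⁻⁶ = 1.706×10⁻⁶ mol.
Product: Φ × n_abs = 0.925 × 1.706×10⁻⁶ = 1.578×10⁻⁶ mol.
As a count: 1.578×10⁻⁶ × 6.022×10²³ = 9.5×10¹⁷.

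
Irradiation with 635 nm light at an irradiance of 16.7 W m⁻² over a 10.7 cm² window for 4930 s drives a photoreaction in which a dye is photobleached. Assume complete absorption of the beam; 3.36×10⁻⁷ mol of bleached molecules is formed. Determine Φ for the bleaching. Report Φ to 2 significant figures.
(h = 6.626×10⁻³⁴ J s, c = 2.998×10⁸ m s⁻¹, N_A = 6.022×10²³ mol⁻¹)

Photon energy at 635 nm: hc/λ = (6.626×10⁻³⁴)(2.998×10⁸)/(635×10⁻⁹) = 3.128×10⁻¹⁹ J.
Energy delivered: (16.7 W m⁻²)(10.7×10⁻⁴ m²)(4930 s) = 88.09 J.
Photons incident: 88.09 / 3.128×10⁻¹⁹ = 2.816×10²⁰, i.e. 2.816×10²⁰/6.022×10²³ = 4.676×10⁻⁴ mol.
Φ = 3.36×10⁻⁷ mol / 4.676×10⁻⁴ mol photons = 7.2×10⁻⁴.

Φ = 7.2×10⁻⁴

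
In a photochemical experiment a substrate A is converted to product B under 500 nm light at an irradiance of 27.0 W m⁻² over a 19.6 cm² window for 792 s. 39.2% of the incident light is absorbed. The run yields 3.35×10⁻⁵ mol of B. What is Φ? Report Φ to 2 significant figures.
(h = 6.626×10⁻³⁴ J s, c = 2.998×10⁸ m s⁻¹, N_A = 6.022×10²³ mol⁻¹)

Φ = 0.49

Photon energy at 500 nm: hc/λ = (6.626×10⁻³⁴)(2.998×10⁸)/(500×10⁻⁹) = 3.973×10⁻¹⁹ J.
Energy delivered: (27.0 W m⁻²)(19.6×10⁻⁴ m²)(792 s) = 41.91 J.
Photons incident: 41.91 / 3.973×10⁻¹⁹ = 1.055×10²⁰, i.e. 1.055×10²⁰/6.022×10²³ = 1.752×10⁻⁴ mol.
Photons absorbed: 0.392 × 1.752×10⁻⁴ = 6.868×10⁻⁵ mol.
Φ = 3.35×10⁻⁵ mol / 6.868×10⁻⁵ mol photons = 0.49.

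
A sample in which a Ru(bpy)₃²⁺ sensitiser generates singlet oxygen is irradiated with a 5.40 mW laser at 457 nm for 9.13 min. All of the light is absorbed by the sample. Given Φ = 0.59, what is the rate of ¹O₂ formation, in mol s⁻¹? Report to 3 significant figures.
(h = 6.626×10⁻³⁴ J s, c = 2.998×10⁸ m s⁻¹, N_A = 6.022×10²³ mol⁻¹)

Photon energy at 457 nm: hc/λ = (6.626×10⁻³⁴)(2.998×10⁸)/(457×10⁻⁹) = 4.347×10⁻¹⁹ J.
Energy delivered: (5.40 mW)(547.8 s) = 2.958 J.
Photons incident: 2.958 / 4.347×10⁻¹⁹ = 6.805×10¹⁸, i.e. 6.805×10¹⁸/6.022×10²³ = 1.130×10⁻⁵ mol.
Product formed: 0.59 × 1.130×10⁻⁵ = 6.667×10⁻⁶ mol.
Rate: 6.667×10⁻⁶ / 547.8 s = 1.22×10⁻⁸ mol s⁻¹.

1.22×10⁻⁸ mol s⁻¹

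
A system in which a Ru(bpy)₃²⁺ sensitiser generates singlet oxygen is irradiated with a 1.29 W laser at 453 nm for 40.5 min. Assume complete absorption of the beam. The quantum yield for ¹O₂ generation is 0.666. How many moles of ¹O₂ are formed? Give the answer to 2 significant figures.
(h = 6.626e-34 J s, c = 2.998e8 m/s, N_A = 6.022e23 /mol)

Photon energy at 453 nm: hc/λ = (6.626e-34)(2.998e8)/(453e-9) = 4.385e-19 J.
Energy delivered: (1.29 W)(2430 s) = 3135 J.
Photons incident: 3135 / 4.385e-19 = 7.149e21, i.e. 7.149e21/6.022e23 = 0.01187 mol.
Product: Φ × n_abs = 0.666 × 0.01187 = 0.007905 mol.

0.0079 mol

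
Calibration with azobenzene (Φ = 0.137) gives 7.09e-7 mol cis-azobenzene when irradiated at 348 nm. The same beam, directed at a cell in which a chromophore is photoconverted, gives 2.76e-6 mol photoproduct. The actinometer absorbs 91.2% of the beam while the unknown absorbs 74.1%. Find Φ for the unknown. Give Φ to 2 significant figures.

Photons absorbed by the actinometer: 7.09e-7 / 0.137 = 5.175e-6 mol.
Incident flux: 5.175e-6 / 0.912 = 5.674e-6 einstein.
Absorbed by unknown: 0.741 × 5.674e-6 = 4.204e-6 mol.
Φ(unknown) = 2.76e-6 / 4.204e-6 = 0.66.

Φ = 0.66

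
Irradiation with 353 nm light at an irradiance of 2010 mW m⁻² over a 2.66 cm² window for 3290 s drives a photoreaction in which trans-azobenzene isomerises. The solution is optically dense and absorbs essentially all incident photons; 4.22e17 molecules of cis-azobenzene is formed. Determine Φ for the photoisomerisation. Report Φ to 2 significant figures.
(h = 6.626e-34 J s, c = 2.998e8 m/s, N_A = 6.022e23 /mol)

Product: 4.22e17 / 6.022e23 = 7.008e-7 mol.
Photon energy at 353 nm: hc/λ = (6.626e-34)(2.998e8)/(353e-9) = 5.627e-19 J.
Energy delivered: (2010 mW m⁻²)(2.66e-4 m²)(3290 s) = 1.759 J.
Photons incident: 1.759 / 5.627e-19 = 3.126e18, i.e. 3.126e18/6.022e23 = 5.191e-6 mol.
Φ = 7.008e-7 mol / 5.191e-6 mol photons = 0.14.

Φ = 0.14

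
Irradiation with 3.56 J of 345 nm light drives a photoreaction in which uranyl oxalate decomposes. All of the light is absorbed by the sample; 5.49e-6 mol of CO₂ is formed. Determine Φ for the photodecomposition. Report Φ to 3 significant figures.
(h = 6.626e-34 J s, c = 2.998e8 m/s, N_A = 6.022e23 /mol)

Photon energy at 345 nm: hc/λ = (6.626e-34)(2.998e8)/(345e-9) = 5.758e-19 J.
Photons incident: 3.56 / 5.758e-19 = 6.183e18, i.e. 6.183e18/6.022e23 = 1.027e-5 mol.
Φ = 5.49e-6 mol / 1.027e-5 mol photons = 0.535.

Φ = 0.535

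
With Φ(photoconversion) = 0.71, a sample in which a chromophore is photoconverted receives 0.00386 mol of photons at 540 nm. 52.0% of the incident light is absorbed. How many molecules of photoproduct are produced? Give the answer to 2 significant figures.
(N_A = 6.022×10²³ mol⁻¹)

Photons absorbed: 0.520 × 0.00386 = 0.002007 mol.
Product: Φ × n_abs = 0.71 × 0.002007 = 0.001425 mol.
As a count: 0.001425 × 6.022×10²³ = 8.6×10²⁰.

8.6×10²⁰ molecules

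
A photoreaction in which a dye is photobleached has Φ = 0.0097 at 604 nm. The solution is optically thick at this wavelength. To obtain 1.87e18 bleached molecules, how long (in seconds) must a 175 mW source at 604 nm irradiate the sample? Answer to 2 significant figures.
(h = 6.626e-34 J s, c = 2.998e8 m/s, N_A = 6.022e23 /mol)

t ≈ 360 s

Product: 1.87e18 / 6.022e23 = 3.105e-6 mol.
Photons that must be absorbed: 3.105e-6 / 0.0097 = 3.201e-4 mol.
Photon energy: hc/λ = 3.289e-19 J; per mole, 1.981e5 J mol⁻¹.
Energy required: 3.201e-4 × 1.981e5 = 63.41 J.
Time: 63.41 J / 0.175 W = 360 s.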